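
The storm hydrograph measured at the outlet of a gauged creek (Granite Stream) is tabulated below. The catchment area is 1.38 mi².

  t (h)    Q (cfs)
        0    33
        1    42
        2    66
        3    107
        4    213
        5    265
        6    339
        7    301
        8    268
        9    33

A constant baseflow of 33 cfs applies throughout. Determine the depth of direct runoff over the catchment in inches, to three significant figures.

Direct runoff: 0.0, 9.0, 33.0, 74.0, 180.0, 232.0, 306.0, 268.0, 235.0, 0.0 cfs; ΣQ_DR = 1337 cfs.
V = ΣQ_DR · Δt = 1337 × 3600 s = 4.813 × 10^6 ft³.
Over A = 1.38 mi², depth = V / A = 1.50 in.

d ≈ 1.50 in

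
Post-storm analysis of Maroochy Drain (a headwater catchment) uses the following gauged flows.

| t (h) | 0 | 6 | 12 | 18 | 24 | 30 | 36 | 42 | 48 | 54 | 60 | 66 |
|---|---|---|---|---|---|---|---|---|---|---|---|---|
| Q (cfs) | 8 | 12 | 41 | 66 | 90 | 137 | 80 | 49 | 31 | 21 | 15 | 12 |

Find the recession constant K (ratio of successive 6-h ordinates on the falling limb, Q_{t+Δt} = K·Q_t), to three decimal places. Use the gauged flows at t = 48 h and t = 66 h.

Using the recession-limb readings at t = 48 h and t = 66 h: Q falls from 31 to 12 cfs over 3 intervals.
K = (Q₂/Q₁)^(1/3) = (12/31)^(1/3) = 0.729.

K ≈ 0.729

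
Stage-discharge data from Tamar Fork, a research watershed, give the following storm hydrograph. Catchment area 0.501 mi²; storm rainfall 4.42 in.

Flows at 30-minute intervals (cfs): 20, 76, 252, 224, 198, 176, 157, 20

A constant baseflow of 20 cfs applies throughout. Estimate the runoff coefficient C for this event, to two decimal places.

C ≈ 0.34

ΣQ_DR = 963.0 cfs; V = ΣQ_DR·Δt = 1.733 × 10^6 ft³.
Runoff depth d = V / A = 1.489 in.
C = d / P = 1.489 / 4.42 = 0.34.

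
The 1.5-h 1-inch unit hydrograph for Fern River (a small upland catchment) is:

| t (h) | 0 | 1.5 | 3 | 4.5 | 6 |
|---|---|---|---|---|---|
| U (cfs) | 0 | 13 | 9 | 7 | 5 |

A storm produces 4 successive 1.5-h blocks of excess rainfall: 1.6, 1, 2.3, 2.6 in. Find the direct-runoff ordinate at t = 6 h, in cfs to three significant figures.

Q ≈ 69.5 cfs

By discrete convolution, Q_j = Σ (P_i / 1 in) · U_{j−i}.
At t = 6 h (j=4): Q = (1.6/1)·5 + (1/1)·7 + (2.3/1)·9 + (2.6/1)·13 = 69.5 cfs.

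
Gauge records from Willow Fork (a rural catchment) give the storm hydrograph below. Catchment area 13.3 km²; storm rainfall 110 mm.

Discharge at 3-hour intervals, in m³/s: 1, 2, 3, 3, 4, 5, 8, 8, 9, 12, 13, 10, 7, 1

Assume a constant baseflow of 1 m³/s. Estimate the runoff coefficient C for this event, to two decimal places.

ΣQ_DR = 72.00 m³/s; V = ΣQ_DR·Δt = 7.776 × 10^5 m³.
Runoff depth d = V / A = 58.47 mm.
C = d / P = 58.47 / 110 = 0.53.

C ≈ 0.53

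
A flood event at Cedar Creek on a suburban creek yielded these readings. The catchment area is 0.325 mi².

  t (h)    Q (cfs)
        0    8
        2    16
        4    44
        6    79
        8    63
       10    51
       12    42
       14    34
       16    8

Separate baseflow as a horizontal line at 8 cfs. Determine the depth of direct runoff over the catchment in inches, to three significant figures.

Direct runoff: 0.0, 8.0, 36.0, 71.0, 55.0, 43.0, 34.0, 26.0, 0.0 cfs; ΣQ_DR = 273.0 cfs.
V = ΣQ_DR · Δt = 273.0 × 7200 s = 1.966 × 10^6 ft³.
Over A = 0.325 mi², depth = V / A = 2.60 in.

d ≈ 2.60 in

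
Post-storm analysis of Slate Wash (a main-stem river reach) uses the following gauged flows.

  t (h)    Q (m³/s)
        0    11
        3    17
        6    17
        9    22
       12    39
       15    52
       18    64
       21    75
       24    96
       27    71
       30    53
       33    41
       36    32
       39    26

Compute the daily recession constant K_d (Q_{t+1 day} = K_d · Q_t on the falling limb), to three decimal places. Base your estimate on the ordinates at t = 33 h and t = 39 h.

K_d ≈ 0.162

Between t = 33 h and t = 39 h the flow falls from 41 to 26 m³/s over 2×3 h = 6 h.
Per-interval ratio K = (26/41)^(1/2) = 0.7963; K_d = K^(24/3) = 0.162.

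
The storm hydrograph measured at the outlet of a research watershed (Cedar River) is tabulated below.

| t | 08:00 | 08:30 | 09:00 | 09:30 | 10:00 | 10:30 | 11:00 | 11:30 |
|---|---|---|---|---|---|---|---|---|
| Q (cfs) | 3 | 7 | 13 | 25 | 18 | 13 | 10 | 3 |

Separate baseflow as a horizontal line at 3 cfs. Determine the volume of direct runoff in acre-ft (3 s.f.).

Direct-runoff ordinates (Q − Q_b): 0.0, 4.0, 10.0, 22.0, 15.0, 10.0, 7.0, 0.0 cfs.
ΣQ_DR = 68.00 cfs.
With Δt = 0.5 h = 1800 s, V = ΣQ_DR · Δt = 68.00 × 1800 = 1.22 × 10^5 ft³ = 2.81 acre-ft.

V ≈ 2.81 acre-ft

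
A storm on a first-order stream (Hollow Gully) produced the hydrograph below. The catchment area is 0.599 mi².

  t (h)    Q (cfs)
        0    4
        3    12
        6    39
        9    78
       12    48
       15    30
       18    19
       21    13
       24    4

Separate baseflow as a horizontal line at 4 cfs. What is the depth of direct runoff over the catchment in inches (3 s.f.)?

d ≈ 1.64 in

Direct runoff: 0.0, 8.0, 35.0, 74.0, 44.0, 26.0, 15.0, 9.0, 0.0 cfs; ΣQ_DR = 211.0 cfs.
V = ΣQ_DR · Δt = 211.0 × 10800 s = 2.279 × 10^6 ft³.
Over A = 0.599 mi², depth = V / A = 1.64 in.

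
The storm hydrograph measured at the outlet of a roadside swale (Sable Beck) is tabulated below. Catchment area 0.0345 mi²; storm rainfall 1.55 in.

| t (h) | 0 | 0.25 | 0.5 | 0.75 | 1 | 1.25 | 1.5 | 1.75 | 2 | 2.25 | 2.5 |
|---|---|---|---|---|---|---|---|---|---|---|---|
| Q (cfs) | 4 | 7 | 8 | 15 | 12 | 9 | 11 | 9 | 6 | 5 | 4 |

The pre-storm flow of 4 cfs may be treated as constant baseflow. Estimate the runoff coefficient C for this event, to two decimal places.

ΣQ_DR = 46.00 cfs; V = ΣQ_DR·Δt = 41400 ft³.
Runoff depth d = V / A = 0.5165 in.
C = d / P = 0.5165 / 1.55 = 0.33.

C ≈ 0.33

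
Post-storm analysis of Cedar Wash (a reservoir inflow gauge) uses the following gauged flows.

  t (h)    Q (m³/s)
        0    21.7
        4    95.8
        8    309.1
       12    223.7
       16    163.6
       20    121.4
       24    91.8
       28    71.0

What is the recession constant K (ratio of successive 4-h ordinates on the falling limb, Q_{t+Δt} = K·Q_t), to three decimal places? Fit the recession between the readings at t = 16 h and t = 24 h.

K ≈ 0.749

Using the recession-limb readings at t = 16 h and t = 24 h: Q falls from 163.6 to 91.8 m³/s over 2 intervals.
K = (Q₂/Q₁)^(1/2) = (91.8/163.6)^(1/2) = 0.749.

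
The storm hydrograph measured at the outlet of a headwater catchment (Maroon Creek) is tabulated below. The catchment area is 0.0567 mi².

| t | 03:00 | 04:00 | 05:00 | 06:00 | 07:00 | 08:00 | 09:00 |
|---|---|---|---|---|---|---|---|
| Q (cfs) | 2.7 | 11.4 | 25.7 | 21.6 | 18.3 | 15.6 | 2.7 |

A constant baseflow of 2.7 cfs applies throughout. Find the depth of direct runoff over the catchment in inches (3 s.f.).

d ≈ 2.16 in

Direct runoff: 0.0, 8.7, 23.0, 18.9, 15.6, 12.9, 0.0 cfs; ΣQ_DR = 79.10 cfs.
V = ΣQ_DR · Δt = 79.10 × 3600 s = 2.848 × 10^5 ft³.
Over A = 0.0567 mi², depth = V / A = 2.16 in.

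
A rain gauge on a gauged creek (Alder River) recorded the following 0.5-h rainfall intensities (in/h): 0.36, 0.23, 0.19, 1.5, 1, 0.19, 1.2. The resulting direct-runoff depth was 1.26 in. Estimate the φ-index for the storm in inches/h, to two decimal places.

Only the 3 blocks with intensity above φ contribute runoff: 1.5, 1, 1.2 in/h.
Σ(I−φ)·Δt = d  ⇒  (1.5+1+1.2 − 3φ)·0.5 = 1.26
φ = (3.700 − 1.26/0.5) / 3 = 0.39 in/h.

φ ≈ 0.39 in/h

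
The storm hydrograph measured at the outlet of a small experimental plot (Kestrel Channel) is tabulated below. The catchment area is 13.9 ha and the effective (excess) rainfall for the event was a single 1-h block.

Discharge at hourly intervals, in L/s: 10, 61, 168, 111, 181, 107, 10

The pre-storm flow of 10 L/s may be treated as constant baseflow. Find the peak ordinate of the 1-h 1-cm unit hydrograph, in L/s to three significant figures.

Direct runoff: 0.0, 51.0, 158.0, 101.0, 171.0, 97.0, 0.0 L/s; ΣQ_DR = 578.0 L/s, peak = 171.0 L/s.
Runoff depth d = ΣQ_DR·Δt / A = 578.0 × 3600 / (13.9 ha) = 14.97 mm.
The 1-cm UH is the DRH scaled by (10 mm)/d, so U_p = 171.0 × 10/14.97 = 114 L/s.

U_p ≈ 114 L/s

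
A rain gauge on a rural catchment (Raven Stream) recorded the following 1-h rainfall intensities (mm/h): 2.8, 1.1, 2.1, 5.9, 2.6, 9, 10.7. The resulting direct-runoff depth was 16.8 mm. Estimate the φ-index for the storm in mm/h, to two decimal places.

φ ≈ 2.93 mm/h

Only the 3 blocks with intensity above φ contribute runoff: 5.9, 9, 10.7 mm/h.
Σ(I−φ)·Δt = d  ⇒  (5.9+9+10.7 − 3φ)·1 = 16.8
φ = (25.60 − 16.8/1) / 3 = 2.93 mm/h.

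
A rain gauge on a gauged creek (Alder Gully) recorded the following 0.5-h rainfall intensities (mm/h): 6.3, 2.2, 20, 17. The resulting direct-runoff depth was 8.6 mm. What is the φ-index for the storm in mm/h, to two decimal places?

Only the 2 blocks with intensity above φ contribute runoff: 20, 17 mm/h.
Σ(I−φ)·Δt = d  ⇒  (20+17 − 2φ)·0.5 = 8.6
φ = (37.00 − 8.6/0.5) / 2 = 9.90 mm/h.

φ ≈ 9.90 mm/h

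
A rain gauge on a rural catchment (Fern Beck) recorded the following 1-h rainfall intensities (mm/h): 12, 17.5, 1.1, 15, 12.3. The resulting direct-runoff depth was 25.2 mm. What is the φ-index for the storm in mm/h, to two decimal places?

φ ≈ 7.90 mm/h

Only the 4 blocks with intensity above φ contribute runoff: 12, 17.5, 15, 12.3 mm/h.
Σ(I−φ)·Δt = d  ⇒  (12+17.5+15+12.3 − 4φ)·1 = 25.2
φ = (56.80 − 25.2/1) / 4 = 7.90 mm/h.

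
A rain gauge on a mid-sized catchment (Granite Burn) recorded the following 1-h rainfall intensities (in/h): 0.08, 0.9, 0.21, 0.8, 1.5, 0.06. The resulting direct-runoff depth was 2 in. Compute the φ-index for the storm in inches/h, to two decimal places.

Only the 3 blocks with intensity above φ contribute runoff: 0.9, 0.8, 1.5 in/h.
Σ(I−φ)·Δt = d  ⇒  (0.9+0.8+1.5 − 3φ)·1 = 2
φ = (3.200 − 2/1) / 3 = 0.40 in/h.

φ ≈ 0.40 in/h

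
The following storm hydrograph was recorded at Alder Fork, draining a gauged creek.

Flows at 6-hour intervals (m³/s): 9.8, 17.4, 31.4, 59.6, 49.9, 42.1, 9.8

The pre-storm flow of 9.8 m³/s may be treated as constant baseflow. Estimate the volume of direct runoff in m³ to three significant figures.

Direct-runoff ordinates (Q − Q_b): 0.0, 7.6, 21.6, 49.8, 40.1, 32.3, 0.0 m³/s.
ΣQ_DR = 151.4 m³/s.
With Δt = 6 h = 21600 s, V = ΣQ_DR · Δt = 151.4 × 21600 = 3.27 × 10^6 m³.

V ≈ 3.27 × 10^6 m³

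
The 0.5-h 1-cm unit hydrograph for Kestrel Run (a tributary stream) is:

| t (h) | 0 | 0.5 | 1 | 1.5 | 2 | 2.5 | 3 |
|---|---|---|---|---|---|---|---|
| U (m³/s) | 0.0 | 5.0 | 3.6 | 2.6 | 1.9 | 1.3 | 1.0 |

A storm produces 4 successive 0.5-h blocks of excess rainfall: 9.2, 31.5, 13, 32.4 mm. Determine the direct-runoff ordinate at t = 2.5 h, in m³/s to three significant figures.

By discrete convolution, Q_j = Σ (P_i / 10 mm) · U_{j−i}.
At t = 2.5 h (j=5): Q = (9.2/10)·1.3 + (31.5/10)·1.9 + (13/10)·2.6 + (32.4/10)·3.6 = 22.2 m³/s.

Q ≈ 22.2 m³/s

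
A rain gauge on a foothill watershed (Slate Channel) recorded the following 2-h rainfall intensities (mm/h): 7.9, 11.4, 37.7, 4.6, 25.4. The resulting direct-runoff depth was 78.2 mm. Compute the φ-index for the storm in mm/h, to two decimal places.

Only the 2 blocks with intensity above φ contribute runoff: 37.7, 25.4 mm/h.
Σ(I−φ)·Δt = d  ⇒  (37.7+25.4 − 2φ)·2 = 78.2
φ = (63.10 − 78.2/2) / 2 = 12.00 mm/h.

φ ≈ 12.00 mm/h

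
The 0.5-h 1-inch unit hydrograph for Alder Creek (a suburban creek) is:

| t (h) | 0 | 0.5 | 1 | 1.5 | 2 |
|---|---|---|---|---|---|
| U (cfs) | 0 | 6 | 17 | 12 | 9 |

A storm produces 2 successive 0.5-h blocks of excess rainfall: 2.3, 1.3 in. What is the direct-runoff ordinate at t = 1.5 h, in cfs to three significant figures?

By discrete convolution, Q_j = Σ (P_i / 1 in) · U_{j−i}.
At t = 1.5 h (j=3): Q = (2.3/1)·12 + (1.3/1)·17 = 49.7 cfs.

Q ≈ 49.7 cfs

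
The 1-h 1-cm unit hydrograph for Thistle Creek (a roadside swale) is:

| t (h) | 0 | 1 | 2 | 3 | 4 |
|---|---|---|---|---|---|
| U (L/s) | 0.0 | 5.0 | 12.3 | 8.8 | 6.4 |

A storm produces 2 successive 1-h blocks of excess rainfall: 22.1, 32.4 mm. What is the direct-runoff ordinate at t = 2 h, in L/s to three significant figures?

By discrete convolution, Q_j = Σ (P_i / 10 mm) · U_{j−i}.
At t = 2 h (j=2): Q = (22.1/10)·12.3 + (32.4/10)·5.0 = 43.4 L/s.

Q ≈ 43.4 L/s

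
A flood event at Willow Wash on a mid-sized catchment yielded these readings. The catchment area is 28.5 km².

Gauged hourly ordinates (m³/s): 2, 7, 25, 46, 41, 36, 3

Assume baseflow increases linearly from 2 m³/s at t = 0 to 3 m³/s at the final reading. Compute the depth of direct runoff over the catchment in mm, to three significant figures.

d ≈ 18.0 mm

Direct runoff: 0.00, 4.83, 22.67, 43.50, 38.33, 33.17, 0.00 m³/s; ΣQ_DR = 142.5 m³/s.
V = ΣQ_DR · Δt = 142.5 × 3600 s = 5.130 × 10^5 m³.
Over A = 28.5 km², depth = V / A = 18.0 mm.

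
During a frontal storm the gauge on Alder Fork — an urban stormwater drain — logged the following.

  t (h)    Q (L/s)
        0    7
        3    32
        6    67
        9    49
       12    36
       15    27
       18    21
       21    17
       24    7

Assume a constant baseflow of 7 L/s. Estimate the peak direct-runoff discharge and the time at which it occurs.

Q_p = 60.0 L/s at t = 6 h

Subtracting baseflow gives direct-runoff ordinates: 0.0, 25.0, 60.0, 42.0, 29.0, 20.0, 14.0, 10.0, 0.0 L/s.
The maximum is 60.0 L/s, occurring at the reading for t = 6 h.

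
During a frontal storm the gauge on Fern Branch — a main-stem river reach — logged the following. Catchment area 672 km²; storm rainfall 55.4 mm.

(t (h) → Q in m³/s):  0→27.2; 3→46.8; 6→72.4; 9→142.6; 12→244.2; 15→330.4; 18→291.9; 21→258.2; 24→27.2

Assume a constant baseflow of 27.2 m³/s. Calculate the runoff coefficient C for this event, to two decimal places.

ΣQ_DR = 1196 m³/s; V = ΣQ_DR·Δt = 1.292 × 10^7 m³.
Runoff depth d = V / A = 19.22 mm.
C = d / P = 19.22 / 55.4 = 0.35.

C ≈ 0.35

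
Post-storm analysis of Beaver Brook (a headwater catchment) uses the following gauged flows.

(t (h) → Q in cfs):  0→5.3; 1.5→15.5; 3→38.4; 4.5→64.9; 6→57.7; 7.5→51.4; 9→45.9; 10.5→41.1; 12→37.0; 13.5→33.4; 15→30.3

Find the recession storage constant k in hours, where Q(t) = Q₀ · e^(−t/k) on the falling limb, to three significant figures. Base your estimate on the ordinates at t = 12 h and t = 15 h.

On the falling limb, Q drops from 37.0 to 30.3 cfs between t = 12 h and t = 15 h (Δt = 3 h).
k = −Δt / ln(Q₂/Q₁) = −3 / ln(30.3/37.0) = 15.0 h.

k ≈ 15.0 h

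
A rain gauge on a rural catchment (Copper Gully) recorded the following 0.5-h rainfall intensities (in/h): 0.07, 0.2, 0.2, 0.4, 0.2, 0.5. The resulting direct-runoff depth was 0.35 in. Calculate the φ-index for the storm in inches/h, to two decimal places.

Only the 5 blocks with intensity above φ contribute runoff: 0.2, 0.2, 0.4, 0.2, 0.5 in/h.
Σ(I−φ)·Δt = d  ⇒  (0.2+0.2+0.4+0.2+0.5 − 5φ)·0.5 = 0.35
φ = (1.500 − 0.35/0.5) / 5 = 0.16 in/h.

φ ≈ 0.16 in/h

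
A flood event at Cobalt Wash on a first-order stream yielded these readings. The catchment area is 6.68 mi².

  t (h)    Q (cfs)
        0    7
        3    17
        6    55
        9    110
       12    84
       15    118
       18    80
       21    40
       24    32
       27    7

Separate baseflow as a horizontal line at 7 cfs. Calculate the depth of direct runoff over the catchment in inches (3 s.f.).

d ≈ 0.334 in

Direct runoff: 0.0, 10.0, 48.0, 103.0, 77.0, 111.0, 73.0, 33.0, 25.0, 0.0 cfs; ΣQ_DR = 480.0 cfs.
V = ΣQ_DR · Δt = 480.0 × 10800 s = 5.184 × 10^6 ft³.
Over A = 6.68 mi², depth = V / A = 0.334 in.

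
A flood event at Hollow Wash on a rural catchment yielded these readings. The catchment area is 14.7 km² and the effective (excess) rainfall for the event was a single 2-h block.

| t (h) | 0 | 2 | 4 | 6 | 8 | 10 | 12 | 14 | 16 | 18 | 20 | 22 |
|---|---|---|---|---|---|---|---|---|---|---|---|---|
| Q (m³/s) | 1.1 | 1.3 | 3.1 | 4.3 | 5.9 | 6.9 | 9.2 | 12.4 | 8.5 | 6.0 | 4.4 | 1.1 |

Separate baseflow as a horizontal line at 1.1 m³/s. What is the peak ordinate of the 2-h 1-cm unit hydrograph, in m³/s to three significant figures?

Direct runoff: 0.0, 0.2, 2.0, 3.2, 4.8, 5.8, 8.1, 11.3, 7.4, 4.9, 3.3, 0.0 m³/s; ΣQ_DR = 51.00 m³/s, peak = 11.3 m³/s.
Runoff depth d = ΣQ_DR·Δt / A = 51.00 × 7200 / (14.7 km²) = 24.98 mm.
The 1-cm UH is the DRH scaled by (10 mm)/d, so U_p = 11.3 × 10/24.98 = 4.52 m³/s.

U_p ≈ 4.52 m³/s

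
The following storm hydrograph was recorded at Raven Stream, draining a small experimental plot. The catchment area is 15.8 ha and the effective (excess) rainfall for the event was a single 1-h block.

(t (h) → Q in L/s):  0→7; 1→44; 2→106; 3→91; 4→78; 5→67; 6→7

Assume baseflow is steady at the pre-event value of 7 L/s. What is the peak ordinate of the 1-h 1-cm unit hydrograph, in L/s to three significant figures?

Direct runoff: 0.0, 37.0, 99.0, 84.0, 71.0, 60.0, 0.0 L/s; ΣQ_DR = 351.0 L/s, peak = 99.0 L/s.
Runoff depth d = ΣQ_DR·Δt / A = 351.0 × 3600 / (15.8 ha) = 7.997 mm.
The 1-cm UH is the DRH scaled by (10 mm)/d, so U_p = 99.0 × 10/7.997 = 124 L/s.

U_p ≈ 124 L/s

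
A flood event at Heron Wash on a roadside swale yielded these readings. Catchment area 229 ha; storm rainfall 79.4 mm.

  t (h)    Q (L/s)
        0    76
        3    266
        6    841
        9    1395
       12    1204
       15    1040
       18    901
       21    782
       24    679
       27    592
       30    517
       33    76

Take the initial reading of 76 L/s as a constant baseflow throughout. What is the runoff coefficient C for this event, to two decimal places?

ΣQ_DR = 7457 L/s; V = ΣQ_DR·Δt = 8.054 × 10^7 L.
Runoff depth d = V / A = 35.17 mm.
C = d / P = 35.17 / 79.4 = 0.44.

C ≈ 0.44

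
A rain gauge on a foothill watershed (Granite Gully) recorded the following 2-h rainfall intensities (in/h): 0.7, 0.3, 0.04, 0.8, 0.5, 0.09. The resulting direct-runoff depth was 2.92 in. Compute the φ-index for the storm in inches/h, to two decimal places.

φ ≈ 0.21 in/h

Only the 4 blocks with intensity above φ contribute runoff: 0.7, 0.3, 0.8, 0.5 in/h.
Σ(I−φ)·Δt = d  ⇒  (0.7+0.3+0.8+0.5 − 4φ)·2 = 2.92
φ = (2.300 − 2.92/2) / 4 = 0.21 in/h.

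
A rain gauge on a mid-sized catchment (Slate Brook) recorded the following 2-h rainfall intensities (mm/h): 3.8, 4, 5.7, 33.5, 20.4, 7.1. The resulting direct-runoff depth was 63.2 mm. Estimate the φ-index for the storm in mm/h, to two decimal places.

Only the 2 blocks with intensity above φ contribute runoff: 33.5, 20.4 mm/h.
Σ(I−φ)·Δt = d  ⇒  (33.5+20.4 − 2φ)·2 = 63.2
φ = (53.90 − 63.2/2) / 2 = 11.15 mm/h.

φ ≈ 11.15 mm/h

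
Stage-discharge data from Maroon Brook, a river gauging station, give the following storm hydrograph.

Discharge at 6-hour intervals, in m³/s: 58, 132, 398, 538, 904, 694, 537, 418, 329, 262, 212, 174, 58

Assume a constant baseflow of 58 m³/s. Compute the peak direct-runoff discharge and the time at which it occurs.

Q_p = 846.0 m³/s at t = 24 h

Subtracting baseflow gives direct-runoff ordinates: 0.0, 74.0, 340.0, 480.0, 846.0, 636.0, 479.0, 360.0, 271.0, 204.0, 154.0, 116.0, 0.0 m³/s.
The maximum is 846.0 m³/s, occurring at the reading for t = 24 h.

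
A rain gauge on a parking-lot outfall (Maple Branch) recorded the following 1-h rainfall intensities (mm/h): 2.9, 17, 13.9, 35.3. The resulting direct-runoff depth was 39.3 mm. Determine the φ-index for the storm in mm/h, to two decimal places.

Only the 3 blocks with intensity above φ contribute runoff: 17, 13.9, 35.3 mm/h.
Σ(I−φ)·Δt = d  ⇒  (17+13.9+35.3 − 3φ)·1 = 39.3
φ = (66.20 − 39.3/1) / 3 = 8.97 mm/h.

φ ≈ 8.97 mm/h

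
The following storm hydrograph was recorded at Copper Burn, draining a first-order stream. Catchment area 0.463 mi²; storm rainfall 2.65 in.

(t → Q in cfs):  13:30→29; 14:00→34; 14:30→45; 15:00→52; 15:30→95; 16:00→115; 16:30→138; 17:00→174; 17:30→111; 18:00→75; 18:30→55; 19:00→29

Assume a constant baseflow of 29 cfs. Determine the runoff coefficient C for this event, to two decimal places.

C ≈ 0.38

ΣQ_DR = 604.0 cfs; V = ΣQ_DR·Δt = 1.087 × 10^6 ft³.
Runoff depth d = V / A = 1.011 in.
C = d / P = 1.011 / 2.65 = 0.38.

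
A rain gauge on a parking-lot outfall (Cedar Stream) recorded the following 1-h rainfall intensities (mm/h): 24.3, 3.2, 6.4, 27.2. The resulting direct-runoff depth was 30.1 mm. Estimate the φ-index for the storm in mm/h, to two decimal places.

φ ≈ 10.70 mm/h

Only the 2 blocks with intensity above φ contribute runoff: 24.3, 27.2 mm/h.
Σ(I−φ)·Δt = d  ⇒  (24.3+27.2 − 2φ)·1 = 30.1
φ = (51.50 − 30.1/1) / 2 = 10.70 mm/h.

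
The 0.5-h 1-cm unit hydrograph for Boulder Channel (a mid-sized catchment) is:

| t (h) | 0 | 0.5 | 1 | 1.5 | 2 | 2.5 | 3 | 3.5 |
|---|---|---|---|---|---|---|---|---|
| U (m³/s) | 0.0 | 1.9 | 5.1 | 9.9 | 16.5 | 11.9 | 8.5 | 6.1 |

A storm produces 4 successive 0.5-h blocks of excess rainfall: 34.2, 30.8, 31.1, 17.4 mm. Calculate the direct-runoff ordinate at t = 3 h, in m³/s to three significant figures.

By discrete convolution, Q_j = Σ (P_i / 10 mm) · U_{j−i}.
At t = 3 h (j=6): Q = (34.2/10)·8.5 + (30.8/10)·11.9 + (31.1/10)·16.5 + (17.4/10)·9.9 = 134 m³/s.

Q ≈ 134 m³/s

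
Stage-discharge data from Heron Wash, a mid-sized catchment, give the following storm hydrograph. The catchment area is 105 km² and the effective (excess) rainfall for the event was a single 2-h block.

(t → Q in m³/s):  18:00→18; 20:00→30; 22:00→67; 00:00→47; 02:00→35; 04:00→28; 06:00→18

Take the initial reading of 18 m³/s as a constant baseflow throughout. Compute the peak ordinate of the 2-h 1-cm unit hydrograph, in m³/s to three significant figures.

Direct runoff: 0.0, 12.0, 49.0, 29.0, 17.0, 10.0, 0.0 m³/s; ΣQ_DR = 117.0 m³/s, peak = 49.0 m³/s.
Runoff depth d = ΣQ_DR·Δt / A = 117.0 × 7200 / (105 km²) = 8.023 mm.
The 1-cm UH is the DRH scaled by (10 mm)/d, so U_p = 49.0 × 10/8.023 = 61.1 m³/s.

U_p ≈ 61.1 m³/s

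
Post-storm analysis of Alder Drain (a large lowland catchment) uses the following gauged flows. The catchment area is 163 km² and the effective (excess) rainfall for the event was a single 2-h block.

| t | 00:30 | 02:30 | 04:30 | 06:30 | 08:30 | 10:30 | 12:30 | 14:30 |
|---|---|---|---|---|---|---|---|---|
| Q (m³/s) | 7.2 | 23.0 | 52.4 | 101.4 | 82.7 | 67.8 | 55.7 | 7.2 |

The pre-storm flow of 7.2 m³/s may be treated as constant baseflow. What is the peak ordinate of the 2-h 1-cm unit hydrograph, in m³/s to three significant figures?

Direct runoff: 0.0, 15.8, 45.2, 94.2, 75.5, 60.6, 48.5, 0.0 m³/s; ΣQ_DR = 339.8 m³/s, peak = 94.2 m³/s.
Runoff depth d = ΣQ_DR·Δt / A = 339.8 × 7200 / (163 km²) = 15.01 mm.
The 1-cm UH is the DRH scaled by (10 mm)/d, so U_p = 94.2 × 10/15.01 = 62.8 m³/s.

U_p ≈ 62.8 m³/s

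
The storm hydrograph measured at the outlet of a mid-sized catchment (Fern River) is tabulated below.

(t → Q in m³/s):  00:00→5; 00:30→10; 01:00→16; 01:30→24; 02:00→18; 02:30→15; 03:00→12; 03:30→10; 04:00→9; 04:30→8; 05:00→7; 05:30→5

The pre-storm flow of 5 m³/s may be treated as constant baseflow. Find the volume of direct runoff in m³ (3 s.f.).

V ≈ 1.42 × 10^5 m³

Direct-runoff ordinates (Q − Q_b): 0.0, 5.0, 11.0, 19.0, 13.0, 10.0, 7.0, 5.0, 4.0, 3.0, 2.0, 0.0 m³/s.
ΣQ_DR = 79.00 m³/s.
With Δt = 0.5 h = 1800 s, V = ΣQ_DR · Δt = 79.00 × 1800 = 1.42 × 10^5 m³.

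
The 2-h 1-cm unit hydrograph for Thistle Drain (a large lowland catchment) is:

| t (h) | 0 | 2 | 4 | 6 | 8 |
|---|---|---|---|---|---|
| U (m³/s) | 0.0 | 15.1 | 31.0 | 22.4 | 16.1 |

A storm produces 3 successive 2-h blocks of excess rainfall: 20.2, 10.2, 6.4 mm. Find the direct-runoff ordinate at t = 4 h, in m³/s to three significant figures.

Q ≈ 78.0 m³/s

By discrete convolution, Q_j = Σ (P_i / 10 mm) · U_{j−i}.
At t = 4 h (j=2): Q = (20.2/10)·31.0 + (10.2/10)·15.1 + (6.4/10)·0.0 = 78.0 m³/s.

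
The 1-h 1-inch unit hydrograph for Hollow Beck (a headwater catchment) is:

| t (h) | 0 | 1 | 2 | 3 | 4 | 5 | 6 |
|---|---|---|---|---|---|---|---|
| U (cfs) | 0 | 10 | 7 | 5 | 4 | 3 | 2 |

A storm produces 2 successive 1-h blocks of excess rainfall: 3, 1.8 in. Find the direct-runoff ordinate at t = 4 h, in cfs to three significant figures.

Q ≈ 21.0 cfs

By discrete convolution, Q_j = Σ (P_i / 1 in) · U_{j−i}.
At t = 4 h (j=4): Q = (3/1)·4 + (1.8/1)·5 = 21.0 cfs.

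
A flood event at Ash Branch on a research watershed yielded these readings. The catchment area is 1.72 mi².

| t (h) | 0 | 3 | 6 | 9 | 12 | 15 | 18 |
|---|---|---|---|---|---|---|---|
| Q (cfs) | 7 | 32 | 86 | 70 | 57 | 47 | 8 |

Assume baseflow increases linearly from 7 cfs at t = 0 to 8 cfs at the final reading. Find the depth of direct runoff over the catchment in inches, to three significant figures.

Direct runoff: 0.00, 24.83, 78.67, 62.50, 49.33, 39.17, 0.00 cfs; ΣQ_DR = 254.5 cfs.
V = ΣQ_DR · Δt = 254.5 × 10800 s = 2.749 × 10^6 ft³.
Over A = 1.72 mi², depth = V / A = 0.688 in.

d ≈ 0.688 in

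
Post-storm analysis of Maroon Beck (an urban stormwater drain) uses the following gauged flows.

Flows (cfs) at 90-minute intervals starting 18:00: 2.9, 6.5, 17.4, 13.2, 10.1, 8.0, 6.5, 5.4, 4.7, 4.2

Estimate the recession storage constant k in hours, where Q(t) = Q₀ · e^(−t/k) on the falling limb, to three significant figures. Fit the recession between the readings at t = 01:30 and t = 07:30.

On the falling limb, Q drops from 8.0 to 4.2 cfs between t = 01:30 and t = 07:30 (Δt = 6 h).
k = −Δt / ln(Q₂/Q₁) = −6 / ln(4.2/8.0) = 9.31 h.

k ≈ 9.31 h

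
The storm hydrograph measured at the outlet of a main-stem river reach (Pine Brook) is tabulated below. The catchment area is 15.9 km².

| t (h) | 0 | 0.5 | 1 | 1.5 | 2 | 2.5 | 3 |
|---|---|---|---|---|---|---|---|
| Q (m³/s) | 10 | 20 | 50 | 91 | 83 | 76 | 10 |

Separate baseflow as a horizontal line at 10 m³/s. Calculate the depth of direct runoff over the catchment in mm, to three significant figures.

Direct runoff: 0.0, 10.0, 40.0, 81.0, 73.0, 66.0, 0.0 m³/s; ΣQ_DR = 270.0 m³/s.
V = ΣQ_DR · Δt = 270.0 × 1800 s = 4.860 × 10^5 m³.
Over A = 15.9 km², depth = V / A = 30.6 mm.

d ≈ 30.6 mm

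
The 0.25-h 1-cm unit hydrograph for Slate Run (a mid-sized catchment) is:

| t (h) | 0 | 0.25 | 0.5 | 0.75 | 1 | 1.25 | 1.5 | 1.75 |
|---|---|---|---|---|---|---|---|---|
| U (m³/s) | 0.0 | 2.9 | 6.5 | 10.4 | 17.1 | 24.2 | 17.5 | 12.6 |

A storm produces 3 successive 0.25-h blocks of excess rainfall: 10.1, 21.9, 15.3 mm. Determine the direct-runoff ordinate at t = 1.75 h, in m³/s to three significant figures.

By discrete convolution, Q_j = Σ (P_i / 10 mm) · U_{j−i}.
At t = 1.75 h (j=7): Q = (10.1/10)·12.6 + (21.9/10)·17.5 + (15.3/10)·24.2 = 88.1 m³/s.

Q ≈ 88.1 m³/s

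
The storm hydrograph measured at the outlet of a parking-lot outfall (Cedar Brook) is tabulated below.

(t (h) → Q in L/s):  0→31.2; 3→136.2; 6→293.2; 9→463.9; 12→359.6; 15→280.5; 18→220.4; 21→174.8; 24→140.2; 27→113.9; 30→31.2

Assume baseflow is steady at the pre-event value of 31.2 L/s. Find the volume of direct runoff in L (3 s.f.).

Direct-runoff ordinates (Q − Q_b): 0.0, 105.0, 262.0, 432.7, 328.4, 249.3, 189.2, 143.6, 109.0, 82.7, 0.0 L/s.
ΣQ_DR = 1902 L/s.
With Δt = 3 h = 10800 s, V = ΣQ_DR · Δt = 1902 × 10800 = 2.05 × 10^7 L.

V ≈ 2.05 × 10^7 L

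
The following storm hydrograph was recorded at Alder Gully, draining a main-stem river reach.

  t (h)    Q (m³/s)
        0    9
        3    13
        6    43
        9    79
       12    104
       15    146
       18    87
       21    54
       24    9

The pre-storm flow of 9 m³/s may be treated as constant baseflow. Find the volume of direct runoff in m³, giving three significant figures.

Direct-runoff ordinates (Q − Q_b): 0.0, 4.0, 34.0, 70.0, 95.0, 137.0, 78.0, 45.0, 0.0 m³/s.
ΣQ_DR = 463.0 m³/s.
With Δt = 3 h = 10800 s, V = ΣQ_DR · Δt = 463.0 × 10800 = 5.00 × 10^6 m³.

V ≈ 5.00 × 10^6 m³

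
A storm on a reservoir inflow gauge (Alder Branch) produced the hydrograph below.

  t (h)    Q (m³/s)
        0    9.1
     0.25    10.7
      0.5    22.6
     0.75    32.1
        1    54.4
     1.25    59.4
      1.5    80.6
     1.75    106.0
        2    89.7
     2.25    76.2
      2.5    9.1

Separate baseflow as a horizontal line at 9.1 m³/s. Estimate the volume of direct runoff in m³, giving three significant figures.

Direct-runoff ordinates (Q − Q_b): 0.0, 1.6, 13.5, 23.0, 45.3, 50.3, 71.5, 96.9, 80.6, 67.1, 0.0 m³/s.
ΣQ_DR = 449.8 m³/s.
With Δt = 0.25 h = 900 s, V = ΣQ_DR · Δt = 449.8 × 900 = 4.05 × 10^5 m³.

V ≈ 4.05 × 10^5 m³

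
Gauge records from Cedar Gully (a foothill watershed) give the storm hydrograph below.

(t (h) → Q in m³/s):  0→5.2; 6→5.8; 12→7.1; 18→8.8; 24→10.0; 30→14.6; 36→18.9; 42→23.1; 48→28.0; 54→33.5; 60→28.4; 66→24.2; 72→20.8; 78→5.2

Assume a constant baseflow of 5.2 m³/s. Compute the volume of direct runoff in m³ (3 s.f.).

Direct-runoff ordinates (Q − Q_b): 0.0, 0.6, 1.9, 3.6, 4.8, 9.4, 13.7, 17.9, 22.8, 28.3, 23.2, 19.0, 15.6, 0.0 m³/s.
ΣQ_DR = 160.8 m³/s.
With Δt = 6 h = 21600 s, V = ΣQ_DR · Δt = 160.8 × 21600 = 3.47 × 10^6 m³.

V ≈ 3.47 × 10^6 m³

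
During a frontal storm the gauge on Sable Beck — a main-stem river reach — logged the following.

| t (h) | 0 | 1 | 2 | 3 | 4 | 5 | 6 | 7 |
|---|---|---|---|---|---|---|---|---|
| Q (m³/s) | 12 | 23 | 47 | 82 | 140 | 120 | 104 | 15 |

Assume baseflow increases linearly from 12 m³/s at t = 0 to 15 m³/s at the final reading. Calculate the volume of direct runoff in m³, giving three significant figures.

Direct-runoff ordinates (Q − Q_b): 0.00, 10.57, 34.14, 68.71, 126.29, 105.86, 89.43, 0.00 m³/s.
ΣQ_DR = 435.0 m³/s.
With Δt = 1 h = 3600 s, V = ΣQ_DR · Δt = 435.0 × 3600 = 1.57 × 10^6 m³.

V ≈ 1.57 × 10^6 m³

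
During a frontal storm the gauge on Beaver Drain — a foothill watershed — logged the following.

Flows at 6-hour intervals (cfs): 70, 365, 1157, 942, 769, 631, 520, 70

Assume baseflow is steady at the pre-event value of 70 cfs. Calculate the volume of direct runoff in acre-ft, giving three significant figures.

V ≈ 1970 acre-ft

Direct-runoff ordinates (Q − Q_b): 0.0, 295.0, 1087.0, 872.0, 699.0, 561.0, 450.0, 0.0 cfs.
ΣQ_DR = 3964 cfs.
With Δt = 6 h = 21600 s, V = ΣQ_DR · Δt = 3964 × 21600 = 8.56 × 10^7 ft³ = 1970 acre-ft.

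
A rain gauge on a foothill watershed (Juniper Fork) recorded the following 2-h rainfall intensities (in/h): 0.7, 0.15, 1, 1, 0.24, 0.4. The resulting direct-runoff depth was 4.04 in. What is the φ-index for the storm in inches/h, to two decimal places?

φ ≈ 0.27 in/h

Only the 4 blocks with intensity above φ contribute runoff: 0.7, 1, 1, 0.4 in/h.
Σ(I−φ)·Δt = d  ⇒  (0.7+1+1+0.4 − 4φ)·2 = 4.04
φ = (3.100 − 4.04/2) / 4 = 0.27 in/h.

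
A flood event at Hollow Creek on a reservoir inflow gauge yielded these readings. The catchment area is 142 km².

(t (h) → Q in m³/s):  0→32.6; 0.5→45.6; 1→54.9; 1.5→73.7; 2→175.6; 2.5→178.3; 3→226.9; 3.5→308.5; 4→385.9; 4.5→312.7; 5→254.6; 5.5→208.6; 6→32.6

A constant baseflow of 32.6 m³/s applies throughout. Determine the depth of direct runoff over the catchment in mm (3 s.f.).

d ≈ 23.7 mm

Direct runoff: 0.0, 13.0, 22.3, 41.1, 143.0, 145.7, 194.3, 275.9, 353.3, 280.1, 222.0, 176.0, 0.0 m³/s; ΣQ_DR = 1867 m³/s.
V = ΣQ_DR · Δt = 1867 × 1800 s = 3.360 × 10^6 m³.
Over A = 142 km², depth = V / A = 23.7 mm.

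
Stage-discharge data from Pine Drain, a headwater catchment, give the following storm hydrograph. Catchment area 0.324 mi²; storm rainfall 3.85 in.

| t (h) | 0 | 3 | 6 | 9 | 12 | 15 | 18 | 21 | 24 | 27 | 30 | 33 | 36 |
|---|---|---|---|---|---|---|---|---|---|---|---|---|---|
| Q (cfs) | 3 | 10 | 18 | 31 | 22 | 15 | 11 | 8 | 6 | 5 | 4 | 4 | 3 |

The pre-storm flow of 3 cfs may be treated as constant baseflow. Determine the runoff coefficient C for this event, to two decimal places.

ΣQ_DR = 101.0 cfs; V = ΣQ_DR·Δt = 1.091 × 10^6 ft³.
Runoff depth d = V / A = 1.449 in.
C = d / P = 1.449 / 3.85 = 0.38.

C ≈ 0.38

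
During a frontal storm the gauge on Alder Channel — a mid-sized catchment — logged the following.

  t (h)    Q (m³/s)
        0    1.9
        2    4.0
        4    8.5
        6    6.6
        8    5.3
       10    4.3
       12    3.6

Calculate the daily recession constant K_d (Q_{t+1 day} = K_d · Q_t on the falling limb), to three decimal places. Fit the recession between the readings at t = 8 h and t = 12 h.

K_d ≈ 0.098

Between t = 8 h and t = 12 h the flow falls from 5.3 to 3.6 m³/s over 2×2 h = 4 h.
Per-interval ratio K = (3.6/5.3)^(1/2) = 0.8242; K_d = K^(24/2) = 0.098.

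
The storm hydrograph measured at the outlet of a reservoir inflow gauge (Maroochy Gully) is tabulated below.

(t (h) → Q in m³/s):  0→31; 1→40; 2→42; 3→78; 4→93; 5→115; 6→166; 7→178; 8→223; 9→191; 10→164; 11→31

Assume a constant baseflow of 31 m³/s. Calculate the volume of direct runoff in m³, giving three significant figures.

V ≈ 3.53 × 10^6 m³

Direct-runoff ordinates (Q − Q_b): 0.0, 9.0, 11.0, 47.0, 62.0, 84.0, 135.0, 147.0, 192.0, 160.0, 133.0, 0.0 m³/s.
ΣQ_DR = 980.0 m³/s.
With Δt = 1 h = 3600 s, V = ΣQ_DR · Δt = 980.0 × 3600 = 3.53 × 10^6 m³.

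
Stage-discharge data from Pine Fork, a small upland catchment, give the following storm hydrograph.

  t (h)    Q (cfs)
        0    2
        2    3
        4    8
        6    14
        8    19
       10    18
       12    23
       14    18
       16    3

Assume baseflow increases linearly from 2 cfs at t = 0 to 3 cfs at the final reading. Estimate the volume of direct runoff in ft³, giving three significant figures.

V ≈ 6.16 × 10^5 ft³

Direct-runoff ordinates (Q − Q_b): 0.00, 0.88, 5.75, 11.62, 16.50, 15.38, 20.25, 15.12, 0.00 cfs.
ΣQ_DR = 85.50 cfs.
With Δt = 2 h = 7200 s, V = ΣQ_DR · Δt = 85.50 × 7200 = 6.16 × 10^5 ft³.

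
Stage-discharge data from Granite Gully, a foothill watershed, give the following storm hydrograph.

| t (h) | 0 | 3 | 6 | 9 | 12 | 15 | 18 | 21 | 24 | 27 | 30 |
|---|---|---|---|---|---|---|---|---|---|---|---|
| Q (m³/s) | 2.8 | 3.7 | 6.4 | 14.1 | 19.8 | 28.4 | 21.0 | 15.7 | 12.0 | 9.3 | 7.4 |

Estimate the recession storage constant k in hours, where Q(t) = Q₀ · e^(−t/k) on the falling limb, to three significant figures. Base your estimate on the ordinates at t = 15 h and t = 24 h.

k ≈ 10.4 h

On the falling limb, Q drops from 28.4 to 12.0 m³/s between t = 15 h and t = 24 h (Δt = 9 h).
k = −Δt / ln(Q₂/Q₁) = −9 / ln(12.0/28.4) = 10.4 h.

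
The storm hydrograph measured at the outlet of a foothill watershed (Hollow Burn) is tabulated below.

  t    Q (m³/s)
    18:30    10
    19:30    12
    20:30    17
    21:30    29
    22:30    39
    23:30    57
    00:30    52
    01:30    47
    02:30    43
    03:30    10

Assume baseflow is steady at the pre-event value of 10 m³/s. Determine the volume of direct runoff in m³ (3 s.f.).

Direct-runoff ordinates (Q − Q_b): 0.0, 2.0, 7.0, 19.0, 29.0, 47.0, 42.0, 37.0, 33.0, 0.0 m³/s.
ΣQ_DR = 216.0 m³/s.
With Δt = 1 h = 3600 s, V = ΣQ_DR · Δt = 216.0 × 3600 = 7.78 × 10^5 m³.

V ≈ 7.78 × 10^5 m³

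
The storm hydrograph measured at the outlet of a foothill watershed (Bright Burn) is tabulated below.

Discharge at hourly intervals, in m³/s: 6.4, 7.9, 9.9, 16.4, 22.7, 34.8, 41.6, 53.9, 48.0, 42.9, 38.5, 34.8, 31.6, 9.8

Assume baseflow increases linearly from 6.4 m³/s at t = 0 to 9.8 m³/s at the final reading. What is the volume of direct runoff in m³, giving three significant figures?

V ≈ 1.03 × 10^6 m³

Direct-runoff ordinates (Q − Q_b): 0.00, 1.24, 2.98, 9.22, 15.25, 27.09, 33.63, 45.67, 39.51, 34.15, 29.48, 25.52, 22.06, 0.00 m³/s.
ΣQ_DR = 285.8 m³/s.
With Δt = 1 h = 3600 s, V = ΣQ_DR · Δt = 285.8 × 3600 = 1.03 × 10^6 m³.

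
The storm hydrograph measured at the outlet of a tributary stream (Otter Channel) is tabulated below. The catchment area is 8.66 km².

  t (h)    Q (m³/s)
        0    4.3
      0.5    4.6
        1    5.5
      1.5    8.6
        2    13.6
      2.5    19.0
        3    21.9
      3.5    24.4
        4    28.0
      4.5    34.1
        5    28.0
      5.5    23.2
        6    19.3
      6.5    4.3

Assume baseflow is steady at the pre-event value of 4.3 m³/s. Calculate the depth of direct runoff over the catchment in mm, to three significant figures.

Direct runoff: 0.0, 0.3, 1.2, 4.3, 9.3, 14.7, 17.6, 20.1, 23.7, 29.8, 23.7, 18.9, 15.0, 0.0 m³/s; ΣQ_DR = 178.6 m³/s.
V = ΣQ_DR · Δt = 178.6 × 1800 s = 3.215 × 10^5 m³.
Over A = 8.66 km², depth = V / A = 37.1 mm.

d ≈ 37.1 mm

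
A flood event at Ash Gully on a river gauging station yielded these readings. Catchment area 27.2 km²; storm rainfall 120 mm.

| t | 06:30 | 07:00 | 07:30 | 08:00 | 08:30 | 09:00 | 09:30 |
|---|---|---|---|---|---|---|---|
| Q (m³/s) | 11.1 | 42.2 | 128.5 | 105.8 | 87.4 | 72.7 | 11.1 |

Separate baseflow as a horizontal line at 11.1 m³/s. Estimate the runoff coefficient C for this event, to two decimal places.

C ≈ 0.21

ΣQ_DR = 381.1 m³/s; V = ΣQ_DR·Δt = 6.860 × 10^5 m³.
Runoff depth d = V / A = 25.22 mm.
C = d / P = 25.22 / 120 = 0.21.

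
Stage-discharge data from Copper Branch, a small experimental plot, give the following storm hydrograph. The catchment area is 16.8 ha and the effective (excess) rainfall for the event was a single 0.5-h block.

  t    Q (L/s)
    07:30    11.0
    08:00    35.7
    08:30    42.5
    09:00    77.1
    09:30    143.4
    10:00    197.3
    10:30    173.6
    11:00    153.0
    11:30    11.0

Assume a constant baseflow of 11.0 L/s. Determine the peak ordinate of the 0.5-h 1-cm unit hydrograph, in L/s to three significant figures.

Direct runoff: 0.0, 24.7, 31.5, 66.1, 132.4, 186.3, 162.6, 142.0, 0.0 L/s; ΣQ_DR = 745.6 L/s, peak = 186.3 L/s.
Runoff depth d = ΣQ_DR·Δt / A = 745.6 × 1800 / (16.8 ha) = 7.989 mm.
The 1-cm UH is the DRH scaled by (10 mm)/d, so U_p = 186.3 × 10/7.989 = 233 L/s.

U_p ≈ 233 L/s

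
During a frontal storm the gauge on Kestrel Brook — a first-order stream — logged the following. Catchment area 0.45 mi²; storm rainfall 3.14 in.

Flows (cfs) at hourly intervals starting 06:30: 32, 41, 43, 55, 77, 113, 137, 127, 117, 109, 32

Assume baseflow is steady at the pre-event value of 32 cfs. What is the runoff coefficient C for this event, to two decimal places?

C ≈ 0.58

ΣQ_DR = 531.0 cfs; V = ΣQ_DR·Δt = 1.912 × 10^6 ft³.
Runoff depth d = V / A = 1.829 in.
C = d / P = 1.829 / 3.14 = 0.58.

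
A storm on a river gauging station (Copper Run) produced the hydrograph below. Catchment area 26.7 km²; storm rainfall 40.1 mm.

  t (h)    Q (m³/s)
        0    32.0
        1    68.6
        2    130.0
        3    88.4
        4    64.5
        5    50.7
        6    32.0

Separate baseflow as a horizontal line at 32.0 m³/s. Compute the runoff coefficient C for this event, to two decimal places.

C ≈ 0.81

ΣQ_DR = 242.2 m³/s; V = ΣQ_DR·Δt = 8.719 × 10^5 m³.
Runoff depth d = V / A = 32.66 mm.
C = d / P = 32.66 / 40.1 = 0.81.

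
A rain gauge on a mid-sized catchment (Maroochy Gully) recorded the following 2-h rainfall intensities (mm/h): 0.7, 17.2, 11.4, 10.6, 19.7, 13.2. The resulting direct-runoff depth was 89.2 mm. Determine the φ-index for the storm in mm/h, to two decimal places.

Only the 5 blocks with intensity above φ contribute runoff: 17.2, 11.4, 10.6, 19.7, 13.2 mm/h.
Σ(I−φ)·Δt = d  ⇒  (17.2+11.4+10.6+19.7+13.2 − 5φ)·2 = 89.2
φ = (72.10 − 89.2/2) / 5 = 5.50 mm/h.

φ ≈ 5.50 mm/h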